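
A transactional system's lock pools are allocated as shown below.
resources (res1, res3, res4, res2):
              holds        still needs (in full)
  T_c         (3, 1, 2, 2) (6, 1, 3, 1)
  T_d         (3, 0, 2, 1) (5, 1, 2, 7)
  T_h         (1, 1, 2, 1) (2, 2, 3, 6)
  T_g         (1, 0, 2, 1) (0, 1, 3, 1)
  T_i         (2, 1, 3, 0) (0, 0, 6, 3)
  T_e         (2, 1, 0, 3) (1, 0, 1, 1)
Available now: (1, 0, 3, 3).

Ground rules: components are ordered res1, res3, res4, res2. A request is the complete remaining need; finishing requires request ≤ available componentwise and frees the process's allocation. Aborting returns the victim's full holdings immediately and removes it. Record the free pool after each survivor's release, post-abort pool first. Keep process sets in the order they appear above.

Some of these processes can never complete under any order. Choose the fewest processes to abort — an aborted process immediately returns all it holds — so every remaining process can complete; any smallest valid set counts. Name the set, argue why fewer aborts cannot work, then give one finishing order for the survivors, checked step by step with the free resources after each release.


Minimum abort set: T_d.
Key observation: no ordering could ever have run T_i before the abort of T_d; with (3, 0, 2, 1) back in the pool it fits at step 3.
No smaller set exists: with zero aborts the deadlock remains.
The survivors complete as T_e, T_g, T_i, T_c, T_h. Verifying each step (starting from the post-abort pool):
  pool = (4, 0, 5, 4)
  T_e: need (1, 0, 1, 1) fits (4, 0, 5, 4); releases (2, 1, 0, 3), pool now (6, 1, 5, 7)
  T_g: need (0, 1, 3, 1) fits (6, 1, 5, 7); releases (1, 0, 2, 1), pool now (7, 1, 7, 8)
  T_i: need (0, 0, 6, 3) fits (7, 1, 7, 8); releases (2, 1, 3, 0), pool now (9, 2, 10, 8)
  T_c: need (6, 1, 3, 1) fits (9, 2, 10, 8); releases (3, 1, 2, 2), pool now (12, 3, 12, 10)
  T_h: need (2, 2, 3, 6) fits (12, 3, 12, 10); releases (1, 1, 2, 1), pool now (13, 4, 14, 11)


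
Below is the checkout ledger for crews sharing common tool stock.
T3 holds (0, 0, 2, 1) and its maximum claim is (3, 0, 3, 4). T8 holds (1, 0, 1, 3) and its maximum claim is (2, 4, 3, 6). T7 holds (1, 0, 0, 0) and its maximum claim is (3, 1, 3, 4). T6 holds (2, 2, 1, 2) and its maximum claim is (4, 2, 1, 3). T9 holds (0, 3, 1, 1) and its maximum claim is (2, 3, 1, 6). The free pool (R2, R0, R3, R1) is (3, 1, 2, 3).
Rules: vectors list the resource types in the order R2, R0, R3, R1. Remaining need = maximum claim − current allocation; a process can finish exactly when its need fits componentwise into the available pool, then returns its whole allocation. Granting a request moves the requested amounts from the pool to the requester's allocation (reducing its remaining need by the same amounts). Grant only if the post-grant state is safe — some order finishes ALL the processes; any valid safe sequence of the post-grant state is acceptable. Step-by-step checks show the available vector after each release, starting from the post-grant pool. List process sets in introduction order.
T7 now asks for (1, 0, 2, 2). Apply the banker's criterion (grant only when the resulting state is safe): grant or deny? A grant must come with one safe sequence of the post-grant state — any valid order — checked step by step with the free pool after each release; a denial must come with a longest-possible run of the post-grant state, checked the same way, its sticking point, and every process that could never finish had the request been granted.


GRANT — the state after the grant stays safe, e.g. via T6, T7, T9, T3, T8.
Key observation: even at the reduced pool (2, 1, 0, 1), T6 fits immediately, so safety survives the grant.
Step-by-step check of the post-grant state:
  pool = (2, 1, 0, 1)
  T6 needs (2, 0, 0, 1) <= (2, 1, 0, 1) -> finishes; pool += (2, 2, 1, 2) = (4, 3, 1, 3)
  T7 needs (1, 1, 1, 2) <= (4, 3, 1, 3) -> finishes; pool += (2, 0, 2, 2) = (6, 3, 3, 5)
  T9 needs (2, 0, 0, 5) <= (6, 3, 3, 5) -> finishes; pool += (0, 3, 1, 1) = (6, 6, 4, 6)
  T3 needs (3, 0, 1, 3) <= (6, 6, 4, 6) -> finishes; pool += (0, 0, 2, 1) = (6, 6, 6, 7)
  T8 needs (1, 4, 2, 3) <= (6, 6, 6, 7) -> finishes; pool += (1, 0, 1, 3) = (7, 6, 7, 10)


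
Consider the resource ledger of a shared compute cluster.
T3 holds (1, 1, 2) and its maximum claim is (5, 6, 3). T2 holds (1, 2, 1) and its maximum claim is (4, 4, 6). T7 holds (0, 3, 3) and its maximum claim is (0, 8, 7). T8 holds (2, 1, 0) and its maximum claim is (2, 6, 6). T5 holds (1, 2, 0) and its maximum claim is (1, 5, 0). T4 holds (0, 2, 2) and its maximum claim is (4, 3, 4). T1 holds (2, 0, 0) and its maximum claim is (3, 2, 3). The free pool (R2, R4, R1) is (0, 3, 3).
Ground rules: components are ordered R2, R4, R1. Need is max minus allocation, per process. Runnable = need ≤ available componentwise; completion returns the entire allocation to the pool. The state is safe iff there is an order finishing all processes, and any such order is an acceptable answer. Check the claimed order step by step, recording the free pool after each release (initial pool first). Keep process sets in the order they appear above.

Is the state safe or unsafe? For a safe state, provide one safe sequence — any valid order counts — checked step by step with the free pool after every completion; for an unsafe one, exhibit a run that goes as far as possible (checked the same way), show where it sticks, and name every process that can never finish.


The state is UNSAFE.
Key observation: after T5, T1 the pool peaks at (3, 5, 3), and each blocked process is short somewhere: T3 on R2; T2 on R1; T7 on R1; T8 on R1; T4 on R2.
The run T5, T1 cannot be extended any further. Verifying each step:
  pool = (0, 3, 3)
  T5: need (0, 3, 0) fits (0, 3, 3); releases (1, 2, 0), pool now (1, 5, 3)
  T1: need (1, 2, 3) fits (1, 5, 3); releases (2, 0, 0), pool now (3, 5, 3)
  blocked: T3 wants (4, 5, 1), pool (3, 5, 3) — not enough R2
  blocked: T2 wants (3, 2, 5), pool (3, 5, 3) — not enough R1
  blocked: T7 wants (0, 5, 4), pool (3, 5, 3) — not enough R1
  blocked: T8 wants (0, 5, 6), pool (3, 5, 3) — not enough R1
  blocked: T4 wants (4, 1, 2), pool (3, 5, 3) — not enough R2
Permanently blocked: T3, T2, T7, T8 and T4.


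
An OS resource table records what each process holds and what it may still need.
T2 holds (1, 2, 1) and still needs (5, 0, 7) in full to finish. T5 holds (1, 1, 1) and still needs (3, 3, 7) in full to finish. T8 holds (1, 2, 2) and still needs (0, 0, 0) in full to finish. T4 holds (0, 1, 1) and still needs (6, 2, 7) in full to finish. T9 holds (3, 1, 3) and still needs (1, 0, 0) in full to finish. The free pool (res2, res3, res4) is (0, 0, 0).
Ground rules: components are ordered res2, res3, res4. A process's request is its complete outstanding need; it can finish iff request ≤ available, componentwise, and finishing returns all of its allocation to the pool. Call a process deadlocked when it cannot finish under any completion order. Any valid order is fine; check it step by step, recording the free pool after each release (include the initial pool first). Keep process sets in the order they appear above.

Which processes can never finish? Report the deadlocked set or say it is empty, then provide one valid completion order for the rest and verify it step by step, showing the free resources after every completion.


The deadlocked set is T2, T5 and T4.
Key observation: even finishing T8, T9 leaves just (4, 3, 5) free — too little res4 for any of the remaining processes.
One completion order for the rest: T8, T9. Walking it through:
  pool = (0, 0, 0)
  T8 needs (0, 0, 0) <= (0, 0, 0) -> finishes; pool += (1, 2, 2) = (1, 2, 2)
  T9 needs (1, 0, 0) <= (1, 2, 2) -> finishes; pool += (3, 1, 3) = (4, 3, 5)
The stuck group stays short no matter what:
  T2 still needs (5, 0, 7) but only (4, 3, 5) is free — short on res2 and res4
  T5 still needs (3, 3, 7) but only (4, 3, 5) is free — short on res4
  T4 still needs (6, 2, 7) but only (4, 3, 5) is free — short on res2 and res4


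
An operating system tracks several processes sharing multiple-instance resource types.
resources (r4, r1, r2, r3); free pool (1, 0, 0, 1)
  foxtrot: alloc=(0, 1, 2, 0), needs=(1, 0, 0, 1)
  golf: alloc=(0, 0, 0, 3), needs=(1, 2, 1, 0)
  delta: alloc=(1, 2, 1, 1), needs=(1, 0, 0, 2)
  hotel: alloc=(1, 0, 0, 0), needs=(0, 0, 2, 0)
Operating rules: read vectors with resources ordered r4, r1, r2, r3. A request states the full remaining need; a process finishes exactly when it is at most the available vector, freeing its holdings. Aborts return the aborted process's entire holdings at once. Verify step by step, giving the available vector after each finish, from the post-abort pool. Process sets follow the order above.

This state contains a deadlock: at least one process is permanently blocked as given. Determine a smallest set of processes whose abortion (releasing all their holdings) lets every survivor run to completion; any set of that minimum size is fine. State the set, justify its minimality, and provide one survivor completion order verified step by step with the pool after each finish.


Abort delta.
Key observation: no ordering could ever have run golf before the abort of delta; with (1, 2, 1, 1) back in the pool it fits at step 2.
Minimality: the empty abort set fails — the state is deadlocked as it stands.
The survivors complete as foxtrot, golf, hotel. Walking it through (starting from the post-abort pool):
  pool = (2, 2, 1, 2)
  foxtrot needs (1, 0, 0, 1) <= (2, 2, 1, 2) -> finishes; pool += (0, 1, 2, 0) = (2, 3, 3, 2)
  golf needs (1, 2, 1, 0) <= (2, 3, 3, 2) -> finishes; pool += (0, 0, 0, 3) = (2, 3, 3, 5)
  hotel needs (0, 0, 2, 0) <= (2, 3, 3, 5) -> finishes; pool += (1, 0, 0, 0) = (3, 3, 3, 5)


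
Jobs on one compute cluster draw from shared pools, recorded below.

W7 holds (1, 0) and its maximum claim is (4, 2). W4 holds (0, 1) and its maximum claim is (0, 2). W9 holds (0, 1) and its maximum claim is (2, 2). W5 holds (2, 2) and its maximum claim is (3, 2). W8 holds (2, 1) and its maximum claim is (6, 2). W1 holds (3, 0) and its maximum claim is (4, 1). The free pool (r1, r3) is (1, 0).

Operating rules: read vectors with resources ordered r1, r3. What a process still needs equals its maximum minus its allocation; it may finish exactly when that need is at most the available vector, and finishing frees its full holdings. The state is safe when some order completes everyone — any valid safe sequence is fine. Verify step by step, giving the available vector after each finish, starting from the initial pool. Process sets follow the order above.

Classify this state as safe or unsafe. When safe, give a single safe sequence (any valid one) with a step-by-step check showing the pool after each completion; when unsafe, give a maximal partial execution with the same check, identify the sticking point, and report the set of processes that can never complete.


SAFE — a valid safe sequence is W5, W4, W1, W8, W9, W7.
Key observation: reading the order forward, W5 is the first process whose need (1, 0) meets the free pool (1, 0) exactly on a resource it requests.
Check, step by step:
  pool = (1, 0)
  W5: need (1, 0) fits (1, 0); releases (2, 2), pool now (3, 2)
  W4: need (0, 1) fits (3, 2); releases (0, 1), pool now (3, 3)
  W1: need (1, 1) fits (3, 3); releases (3, 0), pool now (6, 3)
  W8: need (4, 1) fits (6, 3); releases (2, 1), pool now (8, 4)
  W9: need (2, 1) fits (8, 4); releases (0, 1), pool now (8, 5)
  W7: need (3, 2) fits (8, 5); releases (1, 0), pool now (9, 5)


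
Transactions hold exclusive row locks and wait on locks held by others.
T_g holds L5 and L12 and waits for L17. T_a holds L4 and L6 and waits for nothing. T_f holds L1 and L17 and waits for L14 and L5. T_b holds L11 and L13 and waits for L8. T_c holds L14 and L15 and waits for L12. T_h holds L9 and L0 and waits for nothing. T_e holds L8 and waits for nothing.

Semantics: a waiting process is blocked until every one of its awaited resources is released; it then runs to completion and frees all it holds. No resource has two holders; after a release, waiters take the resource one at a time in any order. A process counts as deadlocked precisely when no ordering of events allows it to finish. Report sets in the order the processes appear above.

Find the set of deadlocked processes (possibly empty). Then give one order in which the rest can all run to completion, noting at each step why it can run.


The deadlocked set is T_g, T_f and T_c.
Key observation: the knot is the closed ring of waits T_g -> T_f -> T_g; T_c is caught in further circular waits.
The rest can finish in the order T_e, T_a, T_h, T_b.
Walking it through:
  run T_e (it waits on nothing); releases L8
  run T_a (it waits on nothing); releases L4 and L6
  run T_h (it waits on nothing); releases L9 and L0
  T_b waits on L8 — all released -> runs and releases L11 and L13


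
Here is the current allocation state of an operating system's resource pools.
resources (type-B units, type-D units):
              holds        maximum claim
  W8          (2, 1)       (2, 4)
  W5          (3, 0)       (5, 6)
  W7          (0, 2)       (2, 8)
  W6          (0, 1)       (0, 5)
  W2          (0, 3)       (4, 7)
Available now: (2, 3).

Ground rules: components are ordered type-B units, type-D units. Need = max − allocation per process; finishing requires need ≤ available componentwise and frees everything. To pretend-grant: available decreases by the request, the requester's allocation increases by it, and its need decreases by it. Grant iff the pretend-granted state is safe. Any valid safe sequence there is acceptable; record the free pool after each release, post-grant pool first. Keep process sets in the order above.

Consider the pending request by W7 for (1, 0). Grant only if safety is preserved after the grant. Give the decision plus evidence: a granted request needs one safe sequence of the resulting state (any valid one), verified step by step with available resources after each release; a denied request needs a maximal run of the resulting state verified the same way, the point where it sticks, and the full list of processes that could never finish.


DENY. Granting would leave the state unsafe.
Key observation: after W8, W6 the pool peaks at (3, 5), and each blocked process is short somewhere: W5 on type-D units; W7 on type-D units; W2 on type-B units.
After a pretend grant, a maximal execution: W8, W6 — then nothing else fits. Step-by-step check:
  pool = (1, 3)
  W8: need (0, 3) fits (1, 3); releases (2, 1), pool now (3, 4)
  W6: need (0, 4) fits (3, 4); releases (0, 1), pool now (3, 5)
  W5 still needs (2, 6) but only (3, 5) is free — short on type-D units
  W7 still needs (1, 6) but only (3, 5) is free — short on type-D units
  W2 still needs (4, 4) but only (3, 5) is free — short on type-B units
Post-grant, the permanently blocked set is W5, W7 and W2.


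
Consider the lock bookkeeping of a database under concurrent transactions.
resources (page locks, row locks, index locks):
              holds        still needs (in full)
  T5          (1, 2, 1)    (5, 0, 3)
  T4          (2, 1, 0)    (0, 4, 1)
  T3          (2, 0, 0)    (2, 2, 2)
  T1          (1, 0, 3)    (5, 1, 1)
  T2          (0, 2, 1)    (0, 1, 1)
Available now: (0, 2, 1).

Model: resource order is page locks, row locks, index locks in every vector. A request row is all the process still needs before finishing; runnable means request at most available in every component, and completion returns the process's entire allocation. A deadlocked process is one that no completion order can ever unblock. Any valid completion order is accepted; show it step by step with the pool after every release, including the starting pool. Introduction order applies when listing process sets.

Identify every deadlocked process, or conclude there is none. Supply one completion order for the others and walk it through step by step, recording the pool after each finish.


The deadlocked set is T5 and T1.
Key observation: the wall is page locks: completing T2, T4, T3 brings the pool only to (4, 5, 2), and all the rest need more.
The rest can finish in the order T2, T4, T3. Step-by-step check:
  pool = (0, 2, 1)
  T2: need (0, 1, 1) fits (0, 2, 1); releases (0, 2, 1), pool now (0, 4, 2)
  T4: need (0, 4, 1) fits (0, 4, 2); releases (2, 1, 0), pool now (2, 5, 2)
  T3: need (2, 2, 2) fits (2, 5, 2); releases (2, 0, 0), pool now (4, 5, 2)
The stuck group stays short no matter what:
  T5 still needs (5, 0, 3) but only (4, 5, 2) is free — short on page locks and index locks
  T1 still needs (5, 1, 1) but only (4, 5, 2) is free — short on page locks


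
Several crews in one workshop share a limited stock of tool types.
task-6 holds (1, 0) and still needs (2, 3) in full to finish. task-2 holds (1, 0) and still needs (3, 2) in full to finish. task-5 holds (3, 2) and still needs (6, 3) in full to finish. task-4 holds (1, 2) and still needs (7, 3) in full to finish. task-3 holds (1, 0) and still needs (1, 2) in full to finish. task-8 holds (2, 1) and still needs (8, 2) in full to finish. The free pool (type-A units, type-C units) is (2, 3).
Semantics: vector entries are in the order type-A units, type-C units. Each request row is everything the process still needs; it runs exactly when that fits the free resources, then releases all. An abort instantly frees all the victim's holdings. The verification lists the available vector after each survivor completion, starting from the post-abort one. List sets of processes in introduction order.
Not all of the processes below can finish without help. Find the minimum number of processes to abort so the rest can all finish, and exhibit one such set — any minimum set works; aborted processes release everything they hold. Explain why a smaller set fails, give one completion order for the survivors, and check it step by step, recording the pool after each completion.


The answer: abort task-5.
Key observation: task-4 had no path to completion before; after the abort of task-5 ((3, 2) returned), step 4 is where it fits.
Why nothing smaller works: aborting no one leaves the state deadlocked as given.
Survivors finish in the order: task-2, task-3, task-6, task-4, task-8. Walking it through (pool after the aborts first):
  pool = (5, 5)
  task-2 needs (3, 2) <= (5, 5) -> finishes; pool += (1, 0) = (6, 5)
  task-3 needs (1, 2) <= (6, 5) -> finishes; pool += (1, 0) = (7, 5)
  task-6 needs (2, 3) <= (7, 5) -> finishes; pool += (1, 0) = (8, 5)
  task-4 needs (7, 3) <= (8, 5) -> finishes; pool += (1, 2) = (9, 7)
  task-8 needs (8, 2) <= (9, 7) -> finishes; pool += (2, 1) = (11, 8)


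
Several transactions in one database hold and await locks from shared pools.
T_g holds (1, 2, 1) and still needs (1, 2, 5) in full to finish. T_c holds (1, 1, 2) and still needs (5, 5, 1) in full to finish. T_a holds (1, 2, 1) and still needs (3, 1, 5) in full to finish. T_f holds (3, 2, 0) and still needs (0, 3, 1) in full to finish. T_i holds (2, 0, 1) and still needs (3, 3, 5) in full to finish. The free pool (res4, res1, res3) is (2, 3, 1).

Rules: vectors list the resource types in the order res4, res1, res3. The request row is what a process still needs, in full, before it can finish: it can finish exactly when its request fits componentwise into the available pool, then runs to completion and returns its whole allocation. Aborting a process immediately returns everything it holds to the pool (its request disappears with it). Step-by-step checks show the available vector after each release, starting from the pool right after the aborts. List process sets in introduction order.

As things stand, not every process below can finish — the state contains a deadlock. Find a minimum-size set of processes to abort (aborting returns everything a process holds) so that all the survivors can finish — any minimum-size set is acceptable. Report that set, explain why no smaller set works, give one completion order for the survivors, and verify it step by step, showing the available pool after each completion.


The answer: abort T_a and T_i.
Key observation: T_g had no path to completion before; after the abort of T_a and T_i ((3, 2, 2) returned), step 3 is where it fits.
Why nothing smaller works — every single abort fails: T_g alone leaves T_a blocked (short on res3); T_c alone leaves T_g blocked (short on res3); T_a alone leaves T_g blocked (short on res3); T_f alone leaves T_g blocked (short on res3); T_i alone leaves T_g blocked (short on res3).
The survivors complete as T_c, T_f, T_g. Verifying each step (starting from the post-abort pool):
  pool = (5, 5, 3)
  T_c needs (5, 5, 1) <= (5, 5, 3) -> finishes; pool += (1, 1, 2) = (6, 6, 5)
  T_f needs (0, 3, 1) <= (6, 6, 5) -> finishes; pool += (3, 2, 0) = (9, 8, 5)
  T_g needs (1, 2, 5) <= (9, 8, 5) -> finishes; pool += (1, 2, 1) = (10, 10, 6)


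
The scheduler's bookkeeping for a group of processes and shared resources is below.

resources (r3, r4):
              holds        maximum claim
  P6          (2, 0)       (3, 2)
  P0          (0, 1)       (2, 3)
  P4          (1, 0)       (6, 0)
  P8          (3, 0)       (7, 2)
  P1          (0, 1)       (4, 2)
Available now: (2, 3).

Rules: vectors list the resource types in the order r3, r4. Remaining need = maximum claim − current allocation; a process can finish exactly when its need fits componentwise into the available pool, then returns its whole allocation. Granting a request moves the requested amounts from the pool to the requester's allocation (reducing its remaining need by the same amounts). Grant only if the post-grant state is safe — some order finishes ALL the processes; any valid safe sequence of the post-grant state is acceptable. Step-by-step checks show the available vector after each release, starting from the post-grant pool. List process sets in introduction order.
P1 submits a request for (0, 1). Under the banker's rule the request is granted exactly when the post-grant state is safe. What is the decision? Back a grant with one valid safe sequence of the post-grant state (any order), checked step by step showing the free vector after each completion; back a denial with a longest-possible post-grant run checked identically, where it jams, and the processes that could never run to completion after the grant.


GRANT. The post-grant state is safe; one safe sequence: P6, P0, P8, P1, P4.
Key observation: with (2, 2) left after the transfer, P6 can run at once — the state stays safe.
Step-by-step check of the post-grant state:
  pool = (2, 2)
  P6 needs (1, 2) <= (2, 2) -> finishes; pool += (2, 0) = (4, 2)
  P0 needs (2, 2) <= (4, 2) -> finishes; pool += (0, 1) = (4, 3)
  P8 needs (4, 2) <= (4, 3) -> finishes; pool += (3, 0) = (7, 3)
  P1 needs (4, 0) <= (7, 3) -> finishes; pool += (0, 2) = (7, 5)
  P4 needs (5, 0) <= (7, 5) -> finishes; pool += (1, 0) = (8, 5)


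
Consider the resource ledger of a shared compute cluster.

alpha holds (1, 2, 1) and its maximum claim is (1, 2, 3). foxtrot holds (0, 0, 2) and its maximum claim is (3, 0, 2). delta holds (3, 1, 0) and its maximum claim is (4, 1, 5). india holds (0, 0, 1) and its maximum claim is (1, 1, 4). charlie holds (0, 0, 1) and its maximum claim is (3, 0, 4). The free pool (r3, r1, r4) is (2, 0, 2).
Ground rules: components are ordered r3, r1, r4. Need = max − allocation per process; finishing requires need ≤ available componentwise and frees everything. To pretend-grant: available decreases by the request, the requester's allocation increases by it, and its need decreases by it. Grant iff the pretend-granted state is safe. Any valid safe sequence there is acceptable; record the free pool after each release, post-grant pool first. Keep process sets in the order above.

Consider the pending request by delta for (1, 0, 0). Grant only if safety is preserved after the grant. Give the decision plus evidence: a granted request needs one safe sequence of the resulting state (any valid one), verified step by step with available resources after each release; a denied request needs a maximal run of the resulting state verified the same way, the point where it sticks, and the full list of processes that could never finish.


DENY — the pretend-granted state is unsafe.
Key observation: after alpha, india the pool peaks at (2, 2, 4), and each blocked process is short somewhere: foxtrot on r3; delta on r4; charlie on r3.
After a pretend grant, a maximal execution: alpha, india — then nothing else fits. Walking it through:
  pool = (1, 0, 2)
  alpha: need (0, 0, 2) fits (1, 0, 2); releases (1, 2, 1), pool now (2, 2, 3)
  india: need (1, 1, 3) fits (2, 2, 3); releases (0, 0, 1), pool now (2, 2, 4)
  foxtrot cannot run: need (3, 0, 0) vs free (2, 2, 4) (insufficient r3)
  delta cannot run: need (0, 0, 5) vs free (2, 2, 4) (insufficient r4)
  charlie cannot run: need (3, 0, 3) vs free (2, 2, 4) (insufficient r3)
Processes that could never finish after the grant: foxtrot, delta and charlie.


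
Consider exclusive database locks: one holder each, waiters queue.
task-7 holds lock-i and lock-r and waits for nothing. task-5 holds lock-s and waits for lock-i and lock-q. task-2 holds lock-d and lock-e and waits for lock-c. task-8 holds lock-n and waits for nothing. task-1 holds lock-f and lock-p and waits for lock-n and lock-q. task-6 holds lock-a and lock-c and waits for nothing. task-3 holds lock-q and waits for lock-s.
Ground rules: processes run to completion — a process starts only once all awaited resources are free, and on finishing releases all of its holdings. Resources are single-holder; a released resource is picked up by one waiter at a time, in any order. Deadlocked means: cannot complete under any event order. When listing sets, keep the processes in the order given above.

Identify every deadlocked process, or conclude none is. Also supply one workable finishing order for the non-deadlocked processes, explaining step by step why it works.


The deadlocked set is task-5, task-1 and task-3.
Key observation: the wait chain closes on itself along task-5 -> task-3 -> task-5; task-1 waits into the deadlock from upstream.
A valid finishing order for the others: task-8, task-6, task-7, task-2.
Step-by-step check:
  run task-8 (it waits on nothing); releases lock-n
  run task-6 (it waits on nothing); releases lock-a and lock-c
  run task-7 (it waits on nothing); releases lock-i and lock-r
  task-2 waits on lock-c — all released -> runs and releases lock-d and lock-e


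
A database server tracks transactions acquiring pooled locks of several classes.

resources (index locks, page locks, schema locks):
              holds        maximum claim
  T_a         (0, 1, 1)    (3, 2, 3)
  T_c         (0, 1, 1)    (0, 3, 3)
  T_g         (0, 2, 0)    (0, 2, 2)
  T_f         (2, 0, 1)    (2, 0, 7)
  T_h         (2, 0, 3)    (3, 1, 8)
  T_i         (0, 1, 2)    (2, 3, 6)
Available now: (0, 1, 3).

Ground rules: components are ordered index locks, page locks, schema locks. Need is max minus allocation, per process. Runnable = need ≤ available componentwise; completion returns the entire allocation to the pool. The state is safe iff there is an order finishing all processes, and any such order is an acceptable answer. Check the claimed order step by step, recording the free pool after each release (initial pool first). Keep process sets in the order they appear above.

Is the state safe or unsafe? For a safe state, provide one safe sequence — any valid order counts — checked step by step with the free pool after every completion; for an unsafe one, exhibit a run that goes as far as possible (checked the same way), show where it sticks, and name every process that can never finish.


UNSAFE.
Key observation: after T_g, T_c the pool peaks at (0, 4, 4), and each blocked process is short somewhere: T_a on index locks; T_f on schema locks; T_h on index locks, schema locks; T_i on index locks.
The run T_g, T_c cannot be extended any further. Check, step by step:
  pool = (0, 1, 3)
  T_g: need (0, 0, 2) fits (0, 1, 3); releases (0, 2, 0), pool now (0, 3, 3)
  T_c: need (0, 2, 2) fits (0, 3, 3); releases (0, 1, 1), pool now (0, 4, 4)
  blocked: T_a wants (3, 1, 2), pool (0, 4, 4) — not enough index locks
  blocked: T_f wants (0, 0, 6), pool (0, 4, 4) — not enough schema locks
  blocked: T_h wants (1, 1, 5), pool (0, 4, 4) — not enough index locks and schema locks
  blocked: T_i wants (2, 2, 4), pool (0, 4, 4) — not enough index locks
Permanently blocked: T_a, T_f, T_h and T_i.


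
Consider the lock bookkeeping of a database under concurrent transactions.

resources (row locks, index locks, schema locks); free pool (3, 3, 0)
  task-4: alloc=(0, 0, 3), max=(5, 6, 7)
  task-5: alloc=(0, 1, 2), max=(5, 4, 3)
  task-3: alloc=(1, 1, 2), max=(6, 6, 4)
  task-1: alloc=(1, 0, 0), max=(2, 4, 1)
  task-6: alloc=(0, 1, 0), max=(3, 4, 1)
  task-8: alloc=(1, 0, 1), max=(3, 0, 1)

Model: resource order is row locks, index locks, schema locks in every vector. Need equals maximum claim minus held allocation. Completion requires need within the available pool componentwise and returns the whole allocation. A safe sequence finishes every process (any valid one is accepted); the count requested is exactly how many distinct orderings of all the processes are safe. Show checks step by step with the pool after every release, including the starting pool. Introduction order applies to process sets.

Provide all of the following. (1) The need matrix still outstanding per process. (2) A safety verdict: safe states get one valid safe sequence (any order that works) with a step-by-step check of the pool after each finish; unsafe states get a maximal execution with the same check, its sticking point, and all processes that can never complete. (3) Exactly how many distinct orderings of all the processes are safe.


(1) Remaining need (order row locks, index locks, schema locks):
  task-4: (5, 6, 4)
  task-5: (5, 3, 1)
  task-3: (5, 5, 2)
  task-1: (1, 4, 1)
  task-6: (3, 3, 1)
  task-8: (2, 0, 0)
(2) SAFE — a valid safe sequence is task-8, task-6, task-1, task-5, task-3, task-4.
Key observation: the first exact fit in this order is task-6 — it needs (3, 3, 1) with (4, 3, 1) free, meeting a requested resource to the last unit.
Check, step by step:
  pool = (3, 3, 0)
  task-8: need (2, 0, 0) fits (3, 3, 0); releases (1, 0, 1), pool now (4, 3, 1)
  task-6: need (3, 3, 1) fits (4, 3, 1); releases (0, 1, 0), pool now (4, 4, 1)
  task-1: need (1, 4, 1) fits (4, 4, 1); releases (1, 0, 0), pool now (5, 4, 1)
  task-5: need (5, 3, 1) fits (5, 4, 1); releases (0, 1, 2), pool now (5, 5, 3)
  task-3: need (5, 5, 2) fits (5, 5, 3); releases (1, 1, 2), pool now (6, 6, 5)
  task-4: need (5, 6, 4) fits (6, 6, 5); releases (0, 0, 3), pool now (6, 6, 8)
(3) The exact count: 1 of the possible complete orderings is a safe sequence.


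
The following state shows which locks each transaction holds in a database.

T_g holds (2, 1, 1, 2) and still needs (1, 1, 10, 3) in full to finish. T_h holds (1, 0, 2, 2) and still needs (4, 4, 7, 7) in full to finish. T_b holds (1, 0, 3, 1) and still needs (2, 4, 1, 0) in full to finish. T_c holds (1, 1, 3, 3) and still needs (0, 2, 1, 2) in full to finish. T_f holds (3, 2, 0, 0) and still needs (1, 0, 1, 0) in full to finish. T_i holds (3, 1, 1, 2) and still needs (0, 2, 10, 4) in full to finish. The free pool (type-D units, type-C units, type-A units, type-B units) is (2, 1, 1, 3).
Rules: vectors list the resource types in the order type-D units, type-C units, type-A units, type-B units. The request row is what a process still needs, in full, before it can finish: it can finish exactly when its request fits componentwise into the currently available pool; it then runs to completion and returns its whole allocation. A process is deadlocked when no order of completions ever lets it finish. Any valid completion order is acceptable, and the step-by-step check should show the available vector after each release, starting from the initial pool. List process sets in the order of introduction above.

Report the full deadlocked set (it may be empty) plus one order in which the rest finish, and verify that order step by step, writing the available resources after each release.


The deadlocked set is T_g and T_i.
Key observation: even finishing T_f, T_c, T_b, T_h leaves just (8, 4, 9, 9) free — too little type-A units for any of the remaining processes.
A valid finishing order for the others: T_f, T_c, T_b, T_h. Check, step by step:
  pool = (2, 1, 1, 3)
  T_f needs (1, 0, 1, 0) <= (2, 1, 1, 3) -> finishes; pool += (3, 2, 0, 0) = (5, 3, 1, 3)
  T_c needs (0, 2, 1, 2) <= (5, 3, 1, 3) -> finishes; pool += (1, 1, 3, 3) = (6, 4, 4, 6)
  T_b needs (2, 4, 1, 0) <= (6, 4, 4, 6) -> finishes; pool += (1, 0, 3, 1) = (7, 4, 7, 7)
  T_h needs (4, 4, 7, 7) <= (7, 4, 7, 7) -> finishes; pool += (1, 0, 2, 2) = (8, 4, 9, 9)
None of the blocked processes ever fits:
  T_g cannot run: need (1, 1, 10, 3) vs free (8, 4, 9, 9) (insufficient type-A units)
  T_i cannot run: need (0, 2, 10, 4) vs free (8, 4, 9, 9) (insufficient type-A units)


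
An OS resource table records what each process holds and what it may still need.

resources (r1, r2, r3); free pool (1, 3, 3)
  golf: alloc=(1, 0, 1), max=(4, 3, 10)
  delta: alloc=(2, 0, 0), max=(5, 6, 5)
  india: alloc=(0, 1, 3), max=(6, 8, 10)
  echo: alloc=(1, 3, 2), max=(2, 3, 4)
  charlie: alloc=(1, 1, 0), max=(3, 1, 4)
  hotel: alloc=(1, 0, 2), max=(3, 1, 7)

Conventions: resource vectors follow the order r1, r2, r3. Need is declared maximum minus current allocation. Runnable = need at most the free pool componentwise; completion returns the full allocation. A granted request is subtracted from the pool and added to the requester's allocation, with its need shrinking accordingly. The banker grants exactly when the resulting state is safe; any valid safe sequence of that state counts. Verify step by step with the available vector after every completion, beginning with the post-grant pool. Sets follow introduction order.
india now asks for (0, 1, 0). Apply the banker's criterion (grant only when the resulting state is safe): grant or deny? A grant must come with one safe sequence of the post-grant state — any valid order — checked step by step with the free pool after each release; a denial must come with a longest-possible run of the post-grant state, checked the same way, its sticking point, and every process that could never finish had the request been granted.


GRANT — the state after the grant stays safe, e.g. via echo, charlie, hotel, delta, india, golf.
Key observation: after the grant the pool drops to (1, 2, 3), which still lets echo finish first and unwind the rest.
Step-by-step check of the post-grant state:
  pool = (1, 2, 3)
  run echo (needs (1, 0, 2), free (1, 2, 3)); after release of (1, 3, 2) the pool is (2, 5, 5)
  run charlie (needs (2, 0, 4), free (2, 5, 5)); after release of (1, 1, 0) the pool is (3, 6, 5)
  run hotel (needs (2, 1, 5), free (3, 6, 5)); after release of (1, 0, 2) the pool is (4, 6, 7)
  run delta (needs (3, 6, 5), free (4, 6, 7)); after release of (2, 0, 0) the pool is (6, 6, 7)
  run india (needs (6, 6, 7), free (6, 6, 7)); after release of (0, 2, 3) the pool is (6, 8, 10)
  run golf (needs (3, 3, 9), free (6, 8, 10)); after release of (1, 0, 1) the pool is (7, 8, 11)


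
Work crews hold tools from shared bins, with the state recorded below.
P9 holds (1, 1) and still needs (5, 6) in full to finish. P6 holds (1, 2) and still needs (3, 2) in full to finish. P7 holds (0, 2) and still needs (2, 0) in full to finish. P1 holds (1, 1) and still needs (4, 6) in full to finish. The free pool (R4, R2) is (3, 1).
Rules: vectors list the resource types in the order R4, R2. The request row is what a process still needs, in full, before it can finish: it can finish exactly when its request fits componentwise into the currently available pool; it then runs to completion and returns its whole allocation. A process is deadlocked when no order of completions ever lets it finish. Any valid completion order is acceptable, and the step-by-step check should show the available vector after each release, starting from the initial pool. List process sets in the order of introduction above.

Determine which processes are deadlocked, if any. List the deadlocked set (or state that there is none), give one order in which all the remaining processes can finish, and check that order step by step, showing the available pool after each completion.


Deadlocked set: P9 and P1.
Key observation: no order helps: past P7, P6, the free pool tops out at (4, 5), below what each blocked process needs in R2.
The rest can finish in the order P7, P6. Walking it through:
  pool = (3, 1)
  run P7 (needs (2, 0), free (3, 1)); after release of (0, 2) the pool is (3, 3)
  run P6 (needs (3, 2), free (3, 3)); after release of (1, 2) the pool is (4, 5)
None of the blocked processes ever fits:
  P9 still needs (5, 6) but only (4, 5) is free — short on R4 and R2
  P1 still needs (4, 6) but only (4, 5) is free — short on R2


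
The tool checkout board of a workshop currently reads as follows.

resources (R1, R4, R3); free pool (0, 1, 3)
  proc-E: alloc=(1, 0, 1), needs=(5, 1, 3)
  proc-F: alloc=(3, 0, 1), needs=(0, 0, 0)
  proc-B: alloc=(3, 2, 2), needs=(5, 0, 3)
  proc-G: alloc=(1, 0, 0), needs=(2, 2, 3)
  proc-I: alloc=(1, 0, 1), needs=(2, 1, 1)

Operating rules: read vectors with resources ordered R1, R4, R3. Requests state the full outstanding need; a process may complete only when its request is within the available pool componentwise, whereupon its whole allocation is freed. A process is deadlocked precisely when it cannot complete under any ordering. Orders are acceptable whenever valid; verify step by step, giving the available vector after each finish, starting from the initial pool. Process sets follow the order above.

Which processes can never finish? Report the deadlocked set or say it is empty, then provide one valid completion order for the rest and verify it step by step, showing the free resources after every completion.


Deadlocked set: proc-E, proc-B and proc-G.
Key observation: after proc-F, proc-I the pool peaks at (4, 1, 5), and each blocked process is short somewhere: proc-E on R1; proc-B on R1; proc-G on R4.
One completion order for the rest: proc-F, proc-I. Walking it through:
  pool = (0, 1, 3)
  run proc-F (needs (0, 0, 0), free (0, 1, 3)); after release of (3, 0, 1) the pool is (3, 1, 4)
  run proc-I (needs (2, 1, 1), free (3, 1, 4)); after release of (1, 0, 1) the pool is (4, 1, 5)
The stuck group stays short no matter what:
  proc-E still needs (5, 1, 3) but only (4, 1, 5) is free — short on R1
  proc-B still needs (5, 0, 3) but only (4, 1, 5) is free — short on R1
  proc-G still needs (2, 2, 3) but only (4, 1, 5) is free — short on R4


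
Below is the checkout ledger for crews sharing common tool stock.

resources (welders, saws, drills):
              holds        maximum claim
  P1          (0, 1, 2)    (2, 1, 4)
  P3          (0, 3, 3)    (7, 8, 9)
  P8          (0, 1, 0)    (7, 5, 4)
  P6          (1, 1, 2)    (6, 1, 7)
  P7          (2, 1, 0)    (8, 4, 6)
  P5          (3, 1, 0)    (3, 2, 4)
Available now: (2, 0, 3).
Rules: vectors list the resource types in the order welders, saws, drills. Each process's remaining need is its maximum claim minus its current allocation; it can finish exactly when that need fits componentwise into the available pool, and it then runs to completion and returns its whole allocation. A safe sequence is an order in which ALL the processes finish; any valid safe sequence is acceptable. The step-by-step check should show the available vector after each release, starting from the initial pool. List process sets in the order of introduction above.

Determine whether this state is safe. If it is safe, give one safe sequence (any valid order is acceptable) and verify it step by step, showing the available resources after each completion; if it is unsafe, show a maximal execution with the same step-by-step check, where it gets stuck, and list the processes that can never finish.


The state is SAFE; one workable sequence: P1, P5, P6, P7, P8, P3.
Key observation: the order's first zero-slack moment is P1 ((2, 0, 2) needed, (2, 0, 3) free — a requested resource with nothing to spare).
Check, step by step:
  pool = (2, 0, 3)
  P1 needs (2, 0, 2) <= (2, 0, 3) -> finishes; pool += (0, 1, 2) = (2, 1, 5)
  P5 needs (0, 1, 4) <= (2, 1, 5) -> finishes; pool += (3, 1, 0) = (5, 2, 5)
  P6 needs (5, 0, 5) <= (5, 2, 5) -> finishes; pool += (1, 1, 2) = (6, 3, 7)
  P7 needs (6, 3, 6) <= (6, 3, 7) -> finishes; pool += (2, 1, 0) = (8, 4, 7)
  P8 needs (7, 4, 4) <= (8, 4, 7) -> finishes; pool += (0, 1, 0) = (8, 5, 7)
  P3 needs (7, 5, 6) <= (8, 5, 7) -> finishes; pool += (0, 3, 3) = (8, 8, 10)
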